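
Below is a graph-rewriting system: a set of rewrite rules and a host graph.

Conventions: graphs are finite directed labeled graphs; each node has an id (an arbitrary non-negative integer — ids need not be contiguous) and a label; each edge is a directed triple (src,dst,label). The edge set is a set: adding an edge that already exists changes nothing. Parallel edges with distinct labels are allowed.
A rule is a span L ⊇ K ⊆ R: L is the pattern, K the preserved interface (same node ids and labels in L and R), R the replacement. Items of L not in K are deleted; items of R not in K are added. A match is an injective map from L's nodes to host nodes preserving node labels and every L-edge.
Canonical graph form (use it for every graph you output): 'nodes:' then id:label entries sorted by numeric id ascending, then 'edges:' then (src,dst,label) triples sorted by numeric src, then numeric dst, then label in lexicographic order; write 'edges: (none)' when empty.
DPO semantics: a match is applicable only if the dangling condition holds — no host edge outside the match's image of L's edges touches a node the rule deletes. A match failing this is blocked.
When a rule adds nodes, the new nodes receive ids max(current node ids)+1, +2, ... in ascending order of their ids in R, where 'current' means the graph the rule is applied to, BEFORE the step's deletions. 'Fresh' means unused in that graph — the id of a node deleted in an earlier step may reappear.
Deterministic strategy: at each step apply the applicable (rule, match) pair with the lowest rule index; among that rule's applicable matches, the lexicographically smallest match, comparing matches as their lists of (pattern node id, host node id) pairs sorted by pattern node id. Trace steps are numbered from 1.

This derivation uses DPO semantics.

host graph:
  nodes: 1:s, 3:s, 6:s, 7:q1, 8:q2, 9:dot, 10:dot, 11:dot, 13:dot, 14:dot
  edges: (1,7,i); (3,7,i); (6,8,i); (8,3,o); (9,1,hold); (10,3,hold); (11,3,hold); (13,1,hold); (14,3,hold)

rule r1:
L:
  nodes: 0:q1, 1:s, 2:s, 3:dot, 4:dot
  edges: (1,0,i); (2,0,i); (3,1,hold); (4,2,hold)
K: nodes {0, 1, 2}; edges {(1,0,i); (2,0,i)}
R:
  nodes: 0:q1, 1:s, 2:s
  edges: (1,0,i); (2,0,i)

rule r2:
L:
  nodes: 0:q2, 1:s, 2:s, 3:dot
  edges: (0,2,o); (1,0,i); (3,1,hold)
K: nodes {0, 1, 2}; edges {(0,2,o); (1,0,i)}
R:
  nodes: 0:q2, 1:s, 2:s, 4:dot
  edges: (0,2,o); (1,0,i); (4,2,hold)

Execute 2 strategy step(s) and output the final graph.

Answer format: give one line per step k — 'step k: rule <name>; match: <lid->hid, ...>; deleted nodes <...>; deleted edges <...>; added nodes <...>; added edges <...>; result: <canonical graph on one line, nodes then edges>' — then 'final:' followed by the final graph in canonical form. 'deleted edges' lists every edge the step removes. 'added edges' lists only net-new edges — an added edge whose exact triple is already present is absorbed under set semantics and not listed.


step 1: rule r1; match: 0->7, 1->1, 2->3, 3->9, 4->10; deleted nodes 9, 10; deleted edges (9,1,hold); (10,3,hold); added nodes (none); added edges (none); result: nodes: 1:s, 3:s, 6:s, 7:q1, 8:q2, 11:dot, 13:dot, 14:dot edges: (1,7,i); (3,7,i); (6,8,i); (8,3,o); (11,3,hold); (13,1,hold); (14,3,hold)
step 2: rule r1; match: 0->7, 1->1, 2->3, 3->13, 4->11; deleted nodes 11, 13; deleted edges (11,3,hold); (13,1,hold); added nodes (none); added edges (none); result: nodes: 1:s, 3:s, 6:s, 7:q1, 8:q2, 14:dot edges: (1,7,i); (3,7,i); (6,8,i); (8,3,o); (14,3,hold)
final:
nodes: 1:s, 3:s, 6:s, 7:q1, 8:q2, 14:dot
edges: (1,7,i); (3,7,i); (6,8,i); (8,3,o); (14,3,hold)


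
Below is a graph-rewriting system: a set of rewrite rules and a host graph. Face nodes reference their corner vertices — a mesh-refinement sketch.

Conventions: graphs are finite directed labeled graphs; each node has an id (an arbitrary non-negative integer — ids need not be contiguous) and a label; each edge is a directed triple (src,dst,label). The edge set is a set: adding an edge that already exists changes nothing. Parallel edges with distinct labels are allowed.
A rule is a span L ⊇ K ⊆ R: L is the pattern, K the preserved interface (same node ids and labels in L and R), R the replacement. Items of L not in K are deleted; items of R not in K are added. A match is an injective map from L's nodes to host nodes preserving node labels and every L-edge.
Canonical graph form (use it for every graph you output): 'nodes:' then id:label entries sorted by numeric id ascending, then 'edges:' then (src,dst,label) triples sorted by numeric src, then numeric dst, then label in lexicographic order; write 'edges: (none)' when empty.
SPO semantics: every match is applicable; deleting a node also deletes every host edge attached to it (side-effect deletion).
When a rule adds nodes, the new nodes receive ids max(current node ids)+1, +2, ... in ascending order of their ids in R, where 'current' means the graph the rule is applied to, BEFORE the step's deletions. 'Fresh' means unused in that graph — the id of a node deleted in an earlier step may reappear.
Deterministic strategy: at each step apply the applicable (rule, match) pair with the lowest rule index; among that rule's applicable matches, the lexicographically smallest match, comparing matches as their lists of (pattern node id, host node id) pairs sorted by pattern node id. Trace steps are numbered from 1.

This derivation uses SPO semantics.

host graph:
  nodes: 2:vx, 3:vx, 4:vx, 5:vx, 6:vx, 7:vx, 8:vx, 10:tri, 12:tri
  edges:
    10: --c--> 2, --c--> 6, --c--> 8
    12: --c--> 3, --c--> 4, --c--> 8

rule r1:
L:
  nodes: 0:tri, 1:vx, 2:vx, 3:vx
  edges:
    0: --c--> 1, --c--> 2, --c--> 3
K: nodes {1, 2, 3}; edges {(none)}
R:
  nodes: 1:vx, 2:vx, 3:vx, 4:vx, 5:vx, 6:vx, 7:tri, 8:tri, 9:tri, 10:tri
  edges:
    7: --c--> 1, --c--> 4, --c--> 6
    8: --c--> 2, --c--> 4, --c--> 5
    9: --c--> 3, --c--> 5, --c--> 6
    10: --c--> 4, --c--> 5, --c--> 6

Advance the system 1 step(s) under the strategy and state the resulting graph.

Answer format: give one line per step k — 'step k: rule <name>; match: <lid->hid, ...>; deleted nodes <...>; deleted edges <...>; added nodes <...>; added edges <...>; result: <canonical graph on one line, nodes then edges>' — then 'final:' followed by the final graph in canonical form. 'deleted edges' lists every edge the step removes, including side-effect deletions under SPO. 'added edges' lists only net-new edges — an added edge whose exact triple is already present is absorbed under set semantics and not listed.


step 1: rule r1; match: 0->10, 1->2, 2->6, 3->8; deleted nodes 10; deleted edges (10,2,c); (10,6,c); (10,8,c); added nodes 13, 14, 15, 16, 17, 18, 19; added edges (16,2,c); (16,13,c); (16,15,c); (17,6,c); (17,13,c); (17,14,c); (18,8,c); (18,14,c); (18,15,c); (19,13,c); (19,14,c); (19,15,c); result: nodes: 2:vx, 3:vx, 4:vx, 5:vx, 6:vx, 7:vx, 8:vx, 12:tri, 13:vx, 14:vx, 15:vx, 16:tri, 17:tri, 18:tri, 19:tri edges: (12,3,c); (12,4,c); (12,8,c); (16,2,c); (16,13,c); (16,15,c); (17,6,c); (17,13,c); (17,14,c); (18,8,c); (18,14,c); (18,15,c); (19,13,c); (19,14,c); (19,15,c)
final:
nodes: 2:vx, 3:vx, 4:vx, 5:vx, 6:vx, 7:vx, 8:vx, 12:tri, 13:vx, 14:vx, 15:vx, 16:tri, 17:tri, 18:tri, 19:tri
edges: (12,3,c); (12,4,c); (12,8,c); (16,2,c); (16,13,c); (16,15,c); (17,6,c); (17,13,c); (17,14,c); (18,8,c); (18,14,c); (18,15,c); (19,13,c); (19,14,c); (19,15,c)


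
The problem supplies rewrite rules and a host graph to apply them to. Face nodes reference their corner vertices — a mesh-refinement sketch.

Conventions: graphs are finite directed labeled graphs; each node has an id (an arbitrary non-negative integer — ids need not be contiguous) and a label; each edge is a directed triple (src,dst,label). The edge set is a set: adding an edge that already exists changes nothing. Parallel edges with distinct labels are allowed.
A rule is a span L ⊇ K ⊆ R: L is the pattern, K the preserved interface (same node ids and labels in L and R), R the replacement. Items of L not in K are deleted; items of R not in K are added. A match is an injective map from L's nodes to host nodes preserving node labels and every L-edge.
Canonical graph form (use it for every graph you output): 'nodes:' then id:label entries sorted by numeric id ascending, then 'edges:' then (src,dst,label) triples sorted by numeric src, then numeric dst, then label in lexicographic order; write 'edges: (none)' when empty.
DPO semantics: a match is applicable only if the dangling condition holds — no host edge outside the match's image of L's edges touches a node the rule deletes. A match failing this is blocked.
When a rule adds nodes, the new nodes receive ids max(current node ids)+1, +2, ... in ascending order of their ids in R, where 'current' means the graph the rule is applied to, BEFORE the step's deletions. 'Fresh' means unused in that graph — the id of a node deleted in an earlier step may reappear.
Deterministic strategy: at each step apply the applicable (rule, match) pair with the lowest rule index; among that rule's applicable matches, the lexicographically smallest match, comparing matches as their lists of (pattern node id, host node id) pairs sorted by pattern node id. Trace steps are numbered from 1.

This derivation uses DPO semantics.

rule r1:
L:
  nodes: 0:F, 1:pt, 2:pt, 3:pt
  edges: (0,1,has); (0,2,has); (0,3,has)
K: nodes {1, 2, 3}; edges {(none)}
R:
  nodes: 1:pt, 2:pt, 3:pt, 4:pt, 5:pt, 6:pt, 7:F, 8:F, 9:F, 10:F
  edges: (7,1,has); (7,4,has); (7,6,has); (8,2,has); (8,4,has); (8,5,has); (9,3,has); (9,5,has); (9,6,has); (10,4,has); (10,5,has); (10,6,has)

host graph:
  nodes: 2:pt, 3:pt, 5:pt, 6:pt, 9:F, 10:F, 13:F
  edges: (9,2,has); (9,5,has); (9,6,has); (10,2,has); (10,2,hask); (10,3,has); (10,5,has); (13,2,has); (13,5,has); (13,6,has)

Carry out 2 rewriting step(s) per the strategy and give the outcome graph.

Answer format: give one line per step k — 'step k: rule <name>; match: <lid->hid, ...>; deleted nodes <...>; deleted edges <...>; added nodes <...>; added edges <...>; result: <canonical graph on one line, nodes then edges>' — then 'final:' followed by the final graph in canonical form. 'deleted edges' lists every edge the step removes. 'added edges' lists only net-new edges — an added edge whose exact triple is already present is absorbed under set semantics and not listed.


step 1: rule r1; match: 0->9, 1->2, 2->5, 3->6; deleted nodes 9; deleted edges (9,2,has); (9,5,has); (9,6,has); added nodes 14, 15, 16, 17, 18, 19, 20; added edges (17,2,has); (17,14,has); (17,16,has); (18,5,has); (18,14,has); (18,15,has); (19,6,has); (19,15,has); (19,16,has); (20,14,has); (20,15,has); (20,16,has); result: nodes: 2:pt, 3:pt, 5:pt, 6:pt, 10:F, 13:F, 14:pt, 15:pt, 16:pt, 17:F, 18:F, 19:F, 20:F edges: (10,2,has); (10,2,hask); (10,3,has); (10,5,has); (13,2,has); (13,5,has); (13,6,has); (17,2,has); (17,14,has); (17,16,has); (18,5,has); (18,14,has); (18,15,has); (19,6,has); (19,15,has); (19,16,has); (20,14,has); (20,15,has); (20,16,has)
step 2: rule r1; match: 0->13, 1->2, 2->5, 3->6; deleted nodes 13; deleted edges (13,2,has); (13,5,has); (13,6,has); added nodes 21, 22, 23, 24, 25, 26, 27; added edges (24,2,has); (24,21,has); (24,23,has); (25,5,has); (25,21,has); (25,22,has); (26,6,has); (26,22,has); (26,23,has); (27,21,has); (27,22,has); (27,23,has); result: nodes: 2:pt, 3:pt, 5:pt, 6:pt, 10:F, 14:pt, 15:pt, 16:pt, 17:F, 18:F, 19:F, 20:F, 21:pt, 22:pt, 23:pt, 24:F, 25:F, 26:F, 27:F edges: (10,2,has); (10,2,hask); (10,3,has); (10,5,has); (17,2,has); (17,14,has); (17,16,has); (18,5,has); (18,14,has); (18,15,has); (19,6,has); (19,15,has); (19,16,has); (20,14,has); (20,15,has); (20,16,has); (24,2,has); (24,21,has); (24,23,has); (25,5,has); (25,21,has); (25,22,has); (26,6,has); (26,22,has); (26,23,has); (27,21,has); (27,22,has); (27,23,has)
final:
nodes: 2:pt, 3:pt, 5:pt, 6:pt, 10:F, 14:pt, 15:pt, 16:pt, 17:F, 18:F, 19:F, 20:F, 21:pt, 22:pt, 23:pt, 24:F, 25:F, 26:F, 27:F
edges: (10,2,has); (10,2,hask); (10,3,has); (10,5,has); (17,2,has); (17,14,has); (17,16,has); (18,5,has); (18,14,has); (18,15,has); (19,6,has); (19,15,has); (19,16,has); (20,14,has); (20,15,has); (20,16,has); (24,2,has); (24,21,has); (24,23,has); (25,5,has); (25,21,has); (25,22,has); (26,6,has); (26,22,has); (26,23,has); (27,21,has); (27,22,has); (27,23,has)


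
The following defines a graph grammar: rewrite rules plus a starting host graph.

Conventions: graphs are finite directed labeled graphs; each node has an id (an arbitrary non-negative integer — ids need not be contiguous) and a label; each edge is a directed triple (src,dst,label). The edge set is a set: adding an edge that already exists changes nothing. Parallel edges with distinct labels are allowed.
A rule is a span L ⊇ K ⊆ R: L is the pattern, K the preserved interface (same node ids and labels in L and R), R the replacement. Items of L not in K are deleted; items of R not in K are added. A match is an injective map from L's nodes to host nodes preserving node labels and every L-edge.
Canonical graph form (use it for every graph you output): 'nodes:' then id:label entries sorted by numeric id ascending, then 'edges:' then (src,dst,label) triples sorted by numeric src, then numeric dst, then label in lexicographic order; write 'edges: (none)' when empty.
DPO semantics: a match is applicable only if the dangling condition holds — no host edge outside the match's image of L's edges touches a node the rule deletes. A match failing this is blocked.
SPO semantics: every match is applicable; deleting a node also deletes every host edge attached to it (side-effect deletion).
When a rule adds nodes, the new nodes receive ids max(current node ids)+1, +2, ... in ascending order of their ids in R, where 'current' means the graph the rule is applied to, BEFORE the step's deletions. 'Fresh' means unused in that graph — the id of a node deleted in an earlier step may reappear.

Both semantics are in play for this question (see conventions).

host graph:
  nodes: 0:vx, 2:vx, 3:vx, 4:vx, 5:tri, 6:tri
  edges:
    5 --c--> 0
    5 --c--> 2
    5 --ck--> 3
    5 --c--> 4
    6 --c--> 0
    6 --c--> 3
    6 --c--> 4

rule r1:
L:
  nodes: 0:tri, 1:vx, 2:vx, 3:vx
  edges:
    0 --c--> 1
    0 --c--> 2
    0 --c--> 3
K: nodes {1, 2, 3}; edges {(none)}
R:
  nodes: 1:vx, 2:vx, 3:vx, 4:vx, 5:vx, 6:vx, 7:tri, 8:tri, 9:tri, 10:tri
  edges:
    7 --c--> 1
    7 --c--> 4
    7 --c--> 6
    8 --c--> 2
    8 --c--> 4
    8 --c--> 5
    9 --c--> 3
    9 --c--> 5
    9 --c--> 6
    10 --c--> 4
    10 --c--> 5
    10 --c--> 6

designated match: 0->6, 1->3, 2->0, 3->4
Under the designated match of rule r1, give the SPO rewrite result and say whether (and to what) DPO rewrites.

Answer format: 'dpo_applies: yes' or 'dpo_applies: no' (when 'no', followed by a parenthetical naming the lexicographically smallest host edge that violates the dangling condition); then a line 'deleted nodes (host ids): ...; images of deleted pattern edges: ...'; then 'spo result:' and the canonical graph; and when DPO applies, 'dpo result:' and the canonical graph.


dpo_applies: yes
deleted nodes (host ids): 6; images of deleted pattern edges: (6,0,c); (6,3,c); (6,4,c)
spo result:
nodes: 0:vx, 2:vx, 3:vx, 4:vx, 5:tri, 7:vx, 8:vx, 9:vx, 10:tri, 11:tri, 12:tri, 13:tri
edges: (5,0,c); (5,2,c); (5,3,ck); (5,4,c); (10,3,c); (10,7,c); (10,9,c); (11,0,c); (11,7,c); (11,8,c); (12,4,c); (12,8,c); (12,9,c); (13,7,c); (13,8,c); (13,9,c)
dpo result:
nodes: 0:vx, 2:vx, 3:vx, 4:vx, 5:tri, 7:vx, 8:vx, 9:vx, 10:tri, 11:tri, 12:tri, 13:tri
edges: (5,0,c); (5,2,c); (5,3,ck); (5,4,c); (10,3,c); (10,7,c); (10,9,c); (11,0,c); (11,7,c); (11,8,c); (12,4,c); (12,8,c); (12,9,c); (13,7,c); (13,8,c); (13,9,c)


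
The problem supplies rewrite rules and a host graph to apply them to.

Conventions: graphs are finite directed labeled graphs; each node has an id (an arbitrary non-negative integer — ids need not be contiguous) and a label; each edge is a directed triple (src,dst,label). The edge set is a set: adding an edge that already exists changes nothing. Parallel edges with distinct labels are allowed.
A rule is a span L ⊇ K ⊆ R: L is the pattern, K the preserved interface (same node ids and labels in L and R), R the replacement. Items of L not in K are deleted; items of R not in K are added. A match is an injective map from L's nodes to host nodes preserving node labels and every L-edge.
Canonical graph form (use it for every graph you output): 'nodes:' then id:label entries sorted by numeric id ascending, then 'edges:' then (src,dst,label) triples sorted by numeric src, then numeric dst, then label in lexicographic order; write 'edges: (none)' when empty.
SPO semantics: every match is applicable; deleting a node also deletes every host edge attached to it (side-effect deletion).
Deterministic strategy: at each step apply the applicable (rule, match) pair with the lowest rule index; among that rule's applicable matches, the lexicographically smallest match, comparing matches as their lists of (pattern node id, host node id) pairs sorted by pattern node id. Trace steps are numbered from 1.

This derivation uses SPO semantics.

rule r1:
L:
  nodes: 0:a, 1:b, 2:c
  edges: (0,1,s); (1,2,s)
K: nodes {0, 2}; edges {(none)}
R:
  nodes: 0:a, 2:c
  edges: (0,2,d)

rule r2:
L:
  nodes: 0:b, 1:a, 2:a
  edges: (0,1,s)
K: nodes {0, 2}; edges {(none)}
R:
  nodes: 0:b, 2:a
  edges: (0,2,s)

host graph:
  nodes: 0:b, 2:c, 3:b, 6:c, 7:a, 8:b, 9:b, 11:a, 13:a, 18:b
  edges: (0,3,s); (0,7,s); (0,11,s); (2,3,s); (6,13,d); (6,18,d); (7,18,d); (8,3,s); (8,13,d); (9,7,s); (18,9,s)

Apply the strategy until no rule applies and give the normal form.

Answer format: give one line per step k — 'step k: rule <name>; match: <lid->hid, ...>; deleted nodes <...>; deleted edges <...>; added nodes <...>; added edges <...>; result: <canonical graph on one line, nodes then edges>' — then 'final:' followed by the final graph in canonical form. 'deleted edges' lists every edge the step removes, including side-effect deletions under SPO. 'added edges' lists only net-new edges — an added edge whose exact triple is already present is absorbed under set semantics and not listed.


step 1: rule r2; match: 0->0, 1->7, 2->11; deleted nodes 7; deleted edges (0,7,s); (7,18,d); (9,7,s); added nodes (none); added edges (none); result: nodes: 0:b, 2:c, 3:b, 6:c, 8:b, 9:b, 11:a, 13:a, 18:b edges: (0,3,s); (0,11,s); (2,3,s); (6,13,d); (6,18,d); (8,3,s); (8,13,d); (18,9,s)
step 2: rule r2; match: 0->0, 1->11, 2->13; deleted nodes 11; deleted edges (0,11,s); added nodes (none); added edges (0,13,s); result: nodes: 0:b, 2:c, 3:b, 6:c, 8:b, 9:b, 13:a, 18:b edges: (0,3,s); (0,13,s); (2,3,s); (6,13,d); (6,18,d); (8,3,s); (8,13,d); (18,9,s)
final:
nodes: 0:b, 2:c, 3:b, 6:c, 8:b, 9:b, 13:a, 18:b
edges: (0,3,s); (0,13,s); (2,3,s); (6,13,d); (6,18,d); (8,3,s); (8,13,d); (18,9,s)


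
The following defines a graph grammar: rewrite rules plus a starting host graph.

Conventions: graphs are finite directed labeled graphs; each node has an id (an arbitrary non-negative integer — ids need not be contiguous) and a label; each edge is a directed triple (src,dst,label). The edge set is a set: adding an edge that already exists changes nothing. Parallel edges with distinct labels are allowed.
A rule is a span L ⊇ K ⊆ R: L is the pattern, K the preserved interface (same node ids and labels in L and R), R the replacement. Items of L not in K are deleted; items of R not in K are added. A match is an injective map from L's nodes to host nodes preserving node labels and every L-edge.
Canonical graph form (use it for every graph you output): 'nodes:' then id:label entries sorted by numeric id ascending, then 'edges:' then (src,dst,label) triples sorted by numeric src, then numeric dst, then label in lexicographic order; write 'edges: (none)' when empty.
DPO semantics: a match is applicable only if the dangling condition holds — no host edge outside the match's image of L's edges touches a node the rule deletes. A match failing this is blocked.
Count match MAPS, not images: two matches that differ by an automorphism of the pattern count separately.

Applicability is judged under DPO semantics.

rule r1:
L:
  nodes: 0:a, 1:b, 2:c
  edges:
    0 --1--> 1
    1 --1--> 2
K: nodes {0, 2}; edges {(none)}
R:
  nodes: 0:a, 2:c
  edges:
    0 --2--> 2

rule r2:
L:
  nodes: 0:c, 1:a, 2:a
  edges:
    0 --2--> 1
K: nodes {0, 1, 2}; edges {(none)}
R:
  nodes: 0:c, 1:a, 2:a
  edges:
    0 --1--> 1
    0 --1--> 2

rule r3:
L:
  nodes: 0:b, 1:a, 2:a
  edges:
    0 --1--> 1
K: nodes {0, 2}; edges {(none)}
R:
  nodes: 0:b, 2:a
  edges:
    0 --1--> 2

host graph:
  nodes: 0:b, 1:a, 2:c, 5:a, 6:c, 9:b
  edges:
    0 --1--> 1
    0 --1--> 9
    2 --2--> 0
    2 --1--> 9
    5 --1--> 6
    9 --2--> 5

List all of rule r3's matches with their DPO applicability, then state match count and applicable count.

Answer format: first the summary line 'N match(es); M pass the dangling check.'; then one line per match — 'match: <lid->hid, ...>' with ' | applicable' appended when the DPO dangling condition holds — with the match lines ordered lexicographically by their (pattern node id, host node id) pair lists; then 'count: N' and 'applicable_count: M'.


1 match(es); 1 pass the dangling check.
match: 0->0, 1->1, 2->5 | applicable
count: 1
applicable_count: 1


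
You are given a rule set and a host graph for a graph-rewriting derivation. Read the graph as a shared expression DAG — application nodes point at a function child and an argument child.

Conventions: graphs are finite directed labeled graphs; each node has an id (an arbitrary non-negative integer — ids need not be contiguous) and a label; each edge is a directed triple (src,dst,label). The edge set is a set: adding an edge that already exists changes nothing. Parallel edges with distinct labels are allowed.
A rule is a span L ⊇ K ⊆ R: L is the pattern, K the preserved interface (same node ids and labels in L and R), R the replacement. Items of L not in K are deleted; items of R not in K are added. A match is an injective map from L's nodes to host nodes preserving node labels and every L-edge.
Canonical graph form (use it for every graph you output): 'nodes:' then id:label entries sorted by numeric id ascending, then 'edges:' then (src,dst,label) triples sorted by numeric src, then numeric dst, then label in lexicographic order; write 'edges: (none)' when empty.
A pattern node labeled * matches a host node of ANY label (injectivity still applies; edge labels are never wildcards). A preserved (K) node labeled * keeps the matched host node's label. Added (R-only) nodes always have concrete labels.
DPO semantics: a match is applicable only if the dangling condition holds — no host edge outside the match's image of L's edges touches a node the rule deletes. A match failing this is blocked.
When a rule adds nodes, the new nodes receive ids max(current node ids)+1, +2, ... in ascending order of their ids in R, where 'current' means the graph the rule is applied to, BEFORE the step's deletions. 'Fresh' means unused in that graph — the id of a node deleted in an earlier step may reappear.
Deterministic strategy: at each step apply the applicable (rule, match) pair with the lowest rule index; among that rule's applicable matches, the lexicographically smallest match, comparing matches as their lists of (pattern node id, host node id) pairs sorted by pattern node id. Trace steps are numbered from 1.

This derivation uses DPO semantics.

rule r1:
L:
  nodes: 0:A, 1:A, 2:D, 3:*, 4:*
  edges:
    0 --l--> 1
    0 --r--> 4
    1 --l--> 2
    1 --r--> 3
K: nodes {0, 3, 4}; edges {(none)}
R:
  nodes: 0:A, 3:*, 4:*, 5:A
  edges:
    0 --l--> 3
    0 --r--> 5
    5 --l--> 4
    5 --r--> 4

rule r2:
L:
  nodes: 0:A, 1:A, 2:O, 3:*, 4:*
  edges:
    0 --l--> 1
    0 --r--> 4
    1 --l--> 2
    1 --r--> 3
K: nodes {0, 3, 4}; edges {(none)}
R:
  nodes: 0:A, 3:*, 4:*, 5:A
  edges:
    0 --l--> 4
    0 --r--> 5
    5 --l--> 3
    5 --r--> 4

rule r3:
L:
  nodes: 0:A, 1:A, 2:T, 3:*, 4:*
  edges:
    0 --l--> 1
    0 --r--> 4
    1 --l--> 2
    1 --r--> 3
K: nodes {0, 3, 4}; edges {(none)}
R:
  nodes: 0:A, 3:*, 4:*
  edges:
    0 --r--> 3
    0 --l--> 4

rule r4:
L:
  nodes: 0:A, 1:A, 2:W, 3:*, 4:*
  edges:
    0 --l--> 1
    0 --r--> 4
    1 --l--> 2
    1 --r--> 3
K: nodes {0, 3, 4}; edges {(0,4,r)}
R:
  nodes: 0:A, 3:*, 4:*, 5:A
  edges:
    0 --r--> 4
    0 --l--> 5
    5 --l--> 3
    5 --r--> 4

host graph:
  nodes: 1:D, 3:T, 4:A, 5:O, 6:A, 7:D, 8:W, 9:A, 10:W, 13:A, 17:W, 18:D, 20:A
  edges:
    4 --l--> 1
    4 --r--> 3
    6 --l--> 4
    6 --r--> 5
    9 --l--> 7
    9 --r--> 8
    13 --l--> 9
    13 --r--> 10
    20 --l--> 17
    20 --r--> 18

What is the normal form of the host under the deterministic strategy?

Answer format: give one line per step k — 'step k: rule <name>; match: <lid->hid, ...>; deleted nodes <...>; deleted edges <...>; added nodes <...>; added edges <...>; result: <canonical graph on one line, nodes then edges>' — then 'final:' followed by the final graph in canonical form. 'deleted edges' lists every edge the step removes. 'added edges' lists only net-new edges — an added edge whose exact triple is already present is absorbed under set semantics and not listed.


step 1: rule r1; match: 0->6, 1->4, 2->1, 3->3, 4->5; deleted nodes 1, 4; deleted edges (4,1,l); (4,3,r); (6,4,l); (6,5,r); added nodes 21; added edges (6,3,l); (6,21,r); (21,5,l); (21,5,r); result: nodes: 3:T, 5:O, 6:A, 7:D, 8:W, 9:A, 10:W, 13:A, 17:W, 18:D, 20:A, 21:A edges: (6,3,l); (6,21,r); (9,7,l); (9,8,r); (13,9,l); (13,10,r); (20,17,l); (20,18,r); (21,5,l); (21,5,r)
step 2: rule r1; match: 0->13, 1->9, 2->7, 3->8, 4->10; deleted nodes 7, 9; deleted edges (9,7,l); (9,8,r); (13,9,l); (13,10,r); added nodes 22; added edges (13,8,l); (13,22,r); (22,10,l); (22,10,r); result: nodes: 3:T, 5:O, 6:A, 8:W, 10:W, 13:A, 17:W, 18:D, 20:A, 21:A, 22:A edges: (6,3,l); (6,21,r); (13,8,l); (13,22,r); (20,17,l); (20,18,r); (21,5,l); (21,5,r); (22,10,l); (22,10,r)
final:
nodes: 3:T, 5:O, 6:A, 8:W, 10:W, 13:A, 17:W, 18:D, 20:A, 21:A, 22:A
edges: (6,3,l); (6,21,r); (13,8,l); (13,22,r); (20,17,l); (20,18,r); (21,5,l); (21,5,r); (22,10,l); (22,10,r)


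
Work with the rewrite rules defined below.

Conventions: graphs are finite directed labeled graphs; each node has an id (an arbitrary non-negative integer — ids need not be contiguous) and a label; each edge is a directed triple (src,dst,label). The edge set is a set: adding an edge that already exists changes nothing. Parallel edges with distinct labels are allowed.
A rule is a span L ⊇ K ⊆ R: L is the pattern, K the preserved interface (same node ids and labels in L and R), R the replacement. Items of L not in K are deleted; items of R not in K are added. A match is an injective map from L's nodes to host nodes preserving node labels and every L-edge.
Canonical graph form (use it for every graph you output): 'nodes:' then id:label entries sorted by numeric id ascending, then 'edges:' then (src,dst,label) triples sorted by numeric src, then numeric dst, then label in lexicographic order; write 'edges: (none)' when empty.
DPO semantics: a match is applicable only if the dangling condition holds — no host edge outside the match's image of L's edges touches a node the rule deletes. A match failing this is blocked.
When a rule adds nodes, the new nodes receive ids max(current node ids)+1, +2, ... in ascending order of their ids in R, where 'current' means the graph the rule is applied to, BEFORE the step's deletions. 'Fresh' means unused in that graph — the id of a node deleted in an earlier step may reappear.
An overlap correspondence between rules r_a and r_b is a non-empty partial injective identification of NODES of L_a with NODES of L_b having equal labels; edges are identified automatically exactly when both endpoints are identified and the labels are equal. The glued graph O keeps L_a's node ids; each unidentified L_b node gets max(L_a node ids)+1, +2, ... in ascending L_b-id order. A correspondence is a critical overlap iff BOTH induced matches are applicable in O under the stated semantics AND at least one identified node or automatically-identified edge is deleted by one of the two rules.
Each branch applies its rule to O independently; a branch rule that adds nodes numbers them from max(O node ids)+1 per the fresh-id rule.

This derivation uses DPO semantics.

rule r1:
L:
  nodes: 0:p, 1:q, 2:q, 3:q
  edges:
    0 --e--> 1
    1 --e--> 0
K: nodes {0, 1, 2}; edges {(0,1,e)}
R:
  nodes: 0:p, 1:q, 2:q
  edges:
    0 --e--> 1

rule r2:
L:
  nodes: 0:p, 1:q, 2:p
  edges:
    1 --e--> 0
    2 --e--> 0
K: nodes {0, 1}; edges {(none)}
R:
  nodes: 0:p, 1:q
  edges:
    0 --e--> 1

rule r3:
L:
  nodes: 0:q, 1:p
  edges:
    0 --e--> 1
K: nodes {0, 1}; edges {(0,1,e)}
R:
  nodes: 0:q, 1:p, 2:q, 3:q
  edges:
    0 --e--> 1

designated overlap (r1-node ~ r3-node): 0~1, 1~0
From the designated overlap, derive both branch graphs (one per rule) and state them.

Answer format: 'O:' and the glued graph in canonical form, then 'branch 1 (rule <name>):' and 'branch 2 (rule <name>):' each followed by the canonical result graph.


O:
nodes: 0:p, 1:q, 2:q, 3:q
edges: (0,1,e); (1,0,e)
branch 1 (rule r1):
nodes: 0:p, 1:q, 2:q
edges: (0,1,e)
branch 2 (rule r3):
nodes: 0:p, 1:q, 2:q, 3:q, 4:q, 5:q
edges: (0,1,e); (1,0,e)


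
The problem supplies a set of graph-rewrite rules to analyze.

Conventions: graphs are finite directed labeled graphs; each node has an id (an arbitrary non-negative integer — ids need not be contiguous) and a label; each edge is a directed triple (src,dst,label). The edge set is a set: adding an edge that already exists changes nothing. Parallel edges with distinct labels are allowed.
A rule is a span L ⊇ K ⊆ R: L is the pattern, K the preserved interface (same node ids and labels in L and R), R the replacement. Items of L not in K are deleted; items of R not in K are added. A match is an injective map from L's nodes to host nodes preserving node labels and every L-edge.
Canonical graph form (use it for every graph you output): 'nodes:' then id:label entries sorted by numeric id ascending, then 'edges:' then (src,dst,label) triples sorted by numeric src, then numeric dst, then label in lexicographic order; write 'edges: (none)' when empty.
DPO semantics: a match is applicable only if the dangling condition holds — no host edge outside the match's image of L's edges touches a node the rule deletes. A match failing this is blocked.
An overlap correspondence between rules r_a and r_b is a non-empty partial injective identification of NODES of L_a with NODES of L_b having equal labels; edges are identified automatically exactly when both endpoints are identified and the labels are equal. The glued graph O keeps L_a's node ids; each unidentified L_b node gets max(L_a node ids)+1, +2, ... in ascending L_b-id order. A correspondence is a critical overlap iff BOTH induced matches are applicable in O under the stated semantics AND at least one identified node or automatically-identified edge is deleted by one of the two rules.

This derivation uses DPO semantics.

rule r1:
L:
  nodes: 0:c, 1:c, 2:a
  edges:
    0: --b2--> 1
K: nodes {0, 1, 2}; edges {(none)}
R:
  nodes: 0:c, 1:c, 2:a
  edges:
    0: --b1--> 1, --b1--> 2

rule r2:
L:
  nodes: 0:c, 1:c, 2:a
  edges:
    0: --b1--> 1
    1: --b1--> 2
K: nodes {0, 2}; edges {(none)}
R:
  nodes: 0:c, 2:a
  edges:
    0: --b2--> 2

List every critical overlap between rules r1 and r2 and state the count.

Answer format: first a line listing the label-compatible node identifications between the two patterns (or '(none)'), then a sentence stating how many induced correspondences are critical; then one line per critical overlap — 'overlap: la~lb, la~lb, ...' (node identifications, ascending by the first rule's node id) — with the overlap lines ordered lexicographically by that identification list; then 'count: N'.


label-compatible node identifications between L(r1) and L(r2): 0~0, 0~1, 1~0, 1~1, 2~2
0 of the induced correspondences are critical overlaps of r1 and r2.
count: 0


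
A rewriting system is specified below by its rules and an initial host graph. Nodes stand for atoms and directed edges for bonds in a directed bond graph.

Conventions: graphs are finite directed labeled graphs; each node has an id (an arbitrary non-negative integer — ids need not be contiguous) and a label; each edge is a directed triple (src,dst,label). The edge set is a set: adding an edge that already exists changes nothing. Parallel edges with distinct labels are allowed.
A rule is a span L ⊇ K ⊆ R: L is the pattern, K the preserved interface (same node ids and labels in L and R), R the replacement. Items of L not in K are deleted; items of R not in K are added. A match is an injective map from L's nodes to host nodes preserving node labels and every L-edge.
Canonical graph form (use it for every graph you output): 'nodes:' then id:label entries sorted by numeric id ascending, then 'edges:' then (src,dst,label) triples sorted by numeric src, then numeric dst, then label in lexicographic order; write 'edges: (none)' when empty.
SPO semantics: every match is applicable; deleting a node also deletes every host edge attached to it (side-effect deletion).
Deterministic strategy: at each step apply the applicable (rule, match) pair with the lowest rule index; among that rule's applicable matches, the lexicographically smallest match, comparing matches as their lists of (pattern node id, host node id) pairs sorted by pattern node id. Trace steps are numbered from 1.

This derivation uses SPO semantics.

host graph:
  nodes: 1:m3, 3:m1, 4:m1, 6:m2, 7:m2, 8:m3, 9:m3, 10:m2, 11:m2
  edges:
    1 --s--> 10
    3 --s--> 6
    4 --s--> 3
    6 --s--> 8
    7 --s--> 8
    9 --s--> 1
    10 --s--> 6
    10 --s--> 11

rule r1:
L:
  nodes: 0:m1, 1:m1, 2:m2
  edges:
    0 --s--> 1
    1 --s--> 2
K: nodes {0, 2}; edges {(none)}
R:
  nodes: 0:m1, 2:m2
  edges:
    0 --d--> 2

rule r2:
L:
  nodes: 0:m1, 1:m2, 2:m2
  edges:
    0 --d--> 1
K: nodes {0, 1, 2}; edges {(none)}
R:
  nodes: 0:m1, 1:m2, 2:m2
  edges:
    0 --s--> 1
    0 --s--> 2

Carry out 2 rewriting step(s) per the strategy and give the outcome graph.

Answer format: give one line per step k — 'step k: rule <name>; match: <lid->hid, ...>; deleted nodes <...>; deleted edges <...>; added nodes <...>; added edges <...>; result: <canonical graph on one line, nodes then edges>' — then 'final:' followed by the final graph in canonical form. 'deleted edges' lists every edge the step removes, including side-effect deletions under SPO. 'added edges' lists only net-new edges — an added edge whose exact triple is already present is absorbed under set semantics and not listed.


step 1: rule r1; match: 0->4, 1->3, 2->6; deleted nodes 3; deleted edges (3,6,s); (4,3,s); added nodes (none); added edges (4,6,d); result: nodes: 1:m3, 4:m1, 6:m2, 7:m2, 8:m3, 9:m3, 10:m2, 11:m2 edges: (1,10,s); (4,6,d); (6,8,s); (7,8,s); (9,1,s); (10,6,s); (10,11,s)
step 2: rule r2; match: 0->4, 1->6, 2->7; deleted nodes (none); deleted edges (4,6,d); added nodes (none); added edges (4,6,s); (4,7,s); result: nodes: 1:m3, 4:m1, 6:m2, 7:m2, 8:m3, 9:m3, 10:m2, 11:m2 edges: (1,10,s); (4,6,s); (4,7,s); (6,8,s); (7,8,s); (9,1,s); (10,6,s); (10,11,s)
final:
nodes: 1:m3, 4:m1, 6:m2, 7:m2, 8:m3, 9:m3, 10:m2, 11:m2
edges: (1,10,s); (4,6,s); (4,7,s); (6,8,s); (7,8,s); (9,1,s); (10,6,s); (10,11,s)


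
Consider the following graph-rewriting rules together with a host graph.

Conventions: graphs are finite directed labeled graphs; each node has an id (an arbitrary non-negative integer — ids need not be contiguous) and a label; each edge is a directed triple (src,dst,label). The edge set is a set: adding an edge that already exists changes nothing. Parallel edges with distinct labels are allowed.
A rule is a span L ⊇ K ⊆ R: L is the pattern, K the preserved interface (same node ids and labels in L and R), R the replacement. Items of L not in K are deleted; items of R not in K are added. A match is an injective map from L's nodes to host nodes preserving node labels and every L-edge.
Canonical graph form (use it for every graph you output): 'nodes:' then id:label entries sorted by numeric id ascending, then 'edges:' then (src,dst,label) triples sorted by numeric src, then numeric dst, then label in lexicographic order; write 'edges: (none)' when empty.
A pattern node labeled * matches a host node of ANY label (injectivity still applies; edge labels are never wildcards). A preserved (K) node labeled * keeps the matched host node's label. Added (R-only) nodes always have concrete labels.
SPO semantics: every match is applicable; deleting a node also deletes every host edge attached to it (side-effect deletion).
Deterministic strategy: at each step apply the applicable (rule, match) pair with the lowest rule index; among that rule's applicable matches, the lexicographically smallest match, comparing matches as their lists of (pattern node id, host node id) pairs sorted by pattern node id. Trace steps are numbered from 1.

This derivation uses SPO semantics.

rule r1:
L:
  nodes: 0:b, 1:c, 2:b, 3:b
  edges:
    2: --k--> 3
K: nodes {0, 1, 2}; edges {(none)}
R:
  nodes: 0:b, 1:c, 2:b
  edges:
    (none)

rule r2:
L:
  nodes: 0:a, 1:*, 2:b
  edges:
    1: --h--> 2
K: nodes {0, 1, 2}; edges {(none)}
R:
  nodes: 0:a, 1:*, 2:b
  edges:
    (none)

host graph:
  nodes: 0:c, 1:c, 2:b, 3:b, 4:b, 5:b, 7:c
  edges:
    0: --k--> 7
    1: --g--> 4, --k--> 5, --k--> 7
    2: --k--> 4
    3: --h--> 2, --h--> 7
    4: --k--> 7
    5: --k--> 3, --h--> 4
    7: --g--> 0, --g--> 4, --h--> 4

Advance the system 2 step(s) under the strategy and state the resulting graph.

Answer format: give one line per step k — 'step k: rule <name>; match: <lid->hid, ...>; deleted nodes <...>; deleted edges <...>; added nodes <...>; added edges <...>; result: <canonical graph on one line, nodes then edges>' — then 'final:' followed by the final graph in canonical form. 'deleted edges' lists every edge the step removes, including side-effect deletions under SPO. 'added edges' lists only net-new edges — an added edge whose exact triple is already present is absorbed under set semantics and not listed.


step 1: rule r1; match: 0->2, 1->0, 2->5, 3->3; deleted nodes 3; deleted edges (3,2,h); (3,7,h); (5,3,k); added nodes (none); added edges (none); result: nodes: 0:c, 1:c, 2:b, 4:b, 5:b, 7:c edges: (0,7,k); (1,4,g); (1,5,k); (1,7,k); (2,4,k); (4,7,k); (5,4,h); (7,0,g); (7,4,g); (7,4,h)
step 2: rule r1; match: 0->5, 1->0, 2->2, 3->4; deleted nodes 4; deleted edges (1,4,g); (2,4,k); (4,7,k); (5,4,h); (7,4,g); (7,4,h); added nodes (none); added edges (none); result: nodes: 0:c, 1:c, 2:b, 5:b, 7:c edges: (0,7,k); (1,5,k); (1,7,k); (7,0,g)
final:
nodes: 0:c, 1:c, 2:b, 5:b, 7:c
edges: (0,7,k); (1,5,k); (1,7,k); (7,0,g)


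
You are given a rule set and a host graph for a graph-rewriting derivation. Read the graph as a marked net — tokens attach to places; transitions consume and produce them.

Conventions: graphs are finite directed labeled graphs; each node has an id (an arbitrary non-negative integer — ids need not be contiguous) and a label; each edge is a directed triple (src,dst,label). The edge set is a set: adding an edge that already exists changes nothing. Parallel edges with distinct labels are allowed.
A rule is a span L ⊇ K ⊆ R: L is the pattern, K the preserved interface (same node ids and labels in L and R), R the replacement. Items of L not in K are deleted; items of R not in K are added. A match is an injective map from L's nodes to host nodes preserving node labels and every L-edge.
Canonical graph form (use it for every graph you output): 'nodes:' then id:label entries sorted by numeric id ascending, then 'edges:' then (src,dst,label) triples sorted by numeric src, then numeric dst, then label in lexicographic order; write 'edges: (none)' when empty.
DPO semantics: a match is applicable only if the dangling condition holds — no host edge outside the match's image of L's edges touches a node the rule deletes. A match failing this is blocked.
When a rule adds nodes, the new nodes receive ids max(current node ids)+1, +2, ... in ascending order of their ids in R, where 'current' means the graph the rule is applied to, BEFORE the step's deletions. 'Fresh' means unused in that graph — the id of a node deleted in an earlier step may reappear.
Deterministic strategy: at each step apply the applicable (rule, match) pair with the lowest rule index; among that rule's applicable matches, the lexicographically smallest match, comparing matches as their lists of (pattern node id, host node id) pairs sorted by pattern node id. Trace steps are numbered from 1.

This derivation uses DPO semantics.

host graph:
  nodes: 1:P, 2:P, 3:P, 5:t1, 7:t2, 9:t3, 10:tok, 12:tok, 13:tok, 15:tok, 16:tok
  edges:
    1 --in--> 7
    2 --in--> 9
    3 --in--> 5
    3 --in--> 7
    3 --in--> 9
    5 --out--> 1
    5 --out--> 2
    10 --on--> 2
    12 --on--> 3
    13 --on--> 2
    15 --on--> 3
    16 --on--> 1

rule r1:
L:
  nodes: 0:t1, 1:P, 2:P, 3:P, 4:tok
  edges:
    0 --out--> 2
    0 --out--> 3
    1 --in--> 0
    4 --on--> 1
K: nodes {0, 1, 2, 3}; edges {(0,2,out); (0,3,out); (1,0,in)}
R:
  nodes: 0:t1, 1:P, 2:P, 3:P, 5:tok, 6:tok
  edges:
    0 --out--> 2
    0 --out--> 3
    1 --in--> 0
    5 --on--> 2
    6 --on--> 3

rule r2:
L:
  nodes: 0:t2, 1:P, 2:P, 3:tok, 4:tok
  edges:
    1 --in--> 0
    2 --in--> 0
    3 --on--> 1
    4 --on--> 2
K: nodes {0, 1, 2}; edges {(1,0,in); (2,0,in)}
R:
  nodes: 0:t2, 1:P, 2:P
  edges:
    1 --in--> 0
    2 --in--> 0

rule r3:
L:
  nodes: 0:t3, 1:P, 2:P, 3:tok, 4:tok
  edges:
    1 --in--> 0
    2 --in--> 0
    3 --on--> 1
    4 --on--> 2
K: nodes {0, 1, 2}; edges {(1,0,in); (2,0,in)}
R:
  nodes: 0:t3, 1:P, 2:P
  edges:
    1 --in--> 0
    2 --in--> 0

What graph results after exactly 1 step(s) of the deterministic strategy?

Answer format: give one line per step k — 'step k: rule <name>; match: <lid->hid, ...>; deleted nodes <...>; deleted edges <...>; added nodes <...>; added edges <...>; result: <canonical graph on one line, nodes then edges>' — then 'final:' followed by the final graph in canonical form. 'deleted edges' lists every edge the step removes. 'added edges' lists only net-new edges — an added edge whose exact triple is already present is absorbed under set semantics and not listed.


step 1: rule r1; match: 0->5, 1->3, 2->1, 3->2, 4->12; deleted nodes 12; deleted edges (12,3,on); added nodes 17, 18; added edges (17,1,on); (18,2,on); result: nodes: 1:P, 2:P, 3:P, 5:t1, 7:t2, 9:t3, 10:tok, 13:tok, 15:tok, 16:tok, 17:tok, 18:tok edges: (1,7,in); (2,9,in); (3,5,in); (3,7,in); (3,9,in); (5,1,out); (5,2,out); (10,2,on); (13,2,on); (15,3,on); (16,1,on); (17,1,on); (18,2,on)
final:
nodes: 1:P, 2:P, 3:P, 5:t1, 7:t2, 9:t3, 10:tok, 13:tok, 15:tok, 16:tok, 17:tok, 18:tok
edges: (1,7,in); (2,9,in); (3,5,in); (3,7,in); (3,9,in); (5,1,out); (5,2,out); (10,2,on); (13,2,on); (15,3,on); (16,1,on); (17,1,on); (18,2,on)
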